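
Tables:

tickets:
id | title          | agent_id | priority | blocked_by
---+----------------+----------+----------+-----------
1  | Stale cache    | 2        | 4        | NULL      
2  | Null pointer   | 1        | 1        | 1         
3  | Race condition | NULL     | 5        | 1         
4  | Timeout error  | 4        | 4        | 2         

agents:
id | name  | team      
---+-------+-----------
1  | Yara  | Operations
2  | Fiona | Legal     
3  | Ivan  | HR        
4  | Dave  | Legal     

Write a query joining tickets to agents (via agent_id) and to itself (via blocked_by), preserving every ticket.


Two LEFT JOINs from the same base table tickets: one to agents via agent_id, one to tickets itself via blocked_by. Both are LEFT so every ticket is preserved.
Match against agents:
  - ticket 1 (Stale cache): agent_id=2 -> matches Fiona
  - ticket 2 (Null pointer): agent_id=1 -> matches Yara
  - ticket 3 (Race condition): agent_id=NULL, no match -> kept with NULL
  - ticket 4 (Timeout error): agent_id=4 -> matches Dave
Match against tickets (self):
  - ticket 1 (Stale cache): blocked_by=NULL -> NULL
  - ticket 2 (Null pointer): blocked_by=1 -> Stale cache
  - ticket 3 (Race condition): blocked_by=1 -> Stale cache
  - ticket 4 (Timeout error): blocked_by=2 -> Null pointer

SQL:
SELECT a.title, b.name AS agent, c.title AS blocked_by
FROM tickets a
LEFT JOIN agents b ON a.agent_id = b.id
LEFT JOIN tickets c ON a.blocked_by = c.id

Result:
title          | agent | blocked_by  
---------------+-------+-------------
Stale cache    | Fiona | NULL        
Null pointer   | Yara  | Stale cache 
Race condition | NULL  | Stale cache 
Timeout error  | Dave  | Null pointer


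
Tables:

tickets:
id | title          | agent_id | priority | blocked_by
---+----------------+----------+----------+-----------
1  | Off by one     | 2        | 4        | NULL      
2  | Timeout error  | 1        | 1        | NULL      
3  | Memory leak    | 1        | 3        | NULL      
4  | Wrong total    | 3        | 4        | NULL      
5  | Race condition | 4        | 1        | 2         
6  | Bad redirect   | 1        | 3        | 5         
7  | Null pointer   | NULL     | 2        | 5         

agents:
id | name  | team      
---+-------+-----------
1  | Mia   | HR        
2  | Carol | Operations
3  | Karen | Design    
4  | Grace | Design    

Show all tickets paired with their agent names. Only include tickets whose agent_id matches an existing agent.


INNER JOIN keeps only tickets rows whose agent_id matches an id in agents. Walk through each ticket:
  - ticket 1 (Off by one): agent_id=2 -> matches Carol
  - ticket 2 (Timeout error): agent_id=1 -> matches Mia
  - ticket 3 (Memory leak): agent_id=1 -> matches Mia
  - ticket 4 (Wrong total): agent_id=3 -> matches Karen
  - ticket 5 (Race condition): agent_id=4 -> matches Grace
  - ticket 6 (Bad redirect): agent_id=1 -> matches Mia
  - ticket 7 (Null pointer): agent_id=NULL, no match -> dropped
So 1 of 7 rows is dropped.

SQL:
SELECT a.title, b.name AS agent
FROM tickets a
INNER JOIN agents b ON a.agent_id = b.id

Result:
title          | agent
---------------+------
Off by one     | Carol
Timeout error  | Mia  
Memory leak    | Mia  
Wrong total    | Karen
Race condition | Grace
Bad redirect   | Mia  


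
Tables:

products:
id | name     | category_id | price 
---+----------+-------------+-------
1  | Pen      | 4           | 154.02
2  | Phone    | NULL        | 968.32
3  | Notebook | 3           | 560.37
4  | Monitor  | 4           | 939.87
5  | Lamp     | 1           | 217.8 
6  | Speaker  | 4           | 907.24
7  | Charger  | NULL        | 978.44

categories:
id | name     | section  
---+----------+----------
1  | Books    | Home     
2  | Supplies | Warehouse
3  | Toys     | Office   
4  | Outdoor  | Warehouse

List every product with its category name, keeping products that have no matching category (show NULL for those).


LEFT JOIN keeps every row from products (the left table); where category_id has no match in categories, the category columns become NULL. Walk through each product:
  - product 1 (Pen): category_id=4 -> matches Outdoor
  - product 2 (Phone): category_id=NULL, no match -> kept with NULL
  - product 3 (Notebook): category_id=3 -> matches Toys
  - product 4 (Monitor): category_id=4 -> matches Outdoor
  - product 5 (Lamp): category_id=1 -> matches Books
  - product 6 (Speaker): category_id=4 -> matches Outdoor
  - product 7 (Charger): category_id=NULL, no match -> kept with NULL
All 7 rows appear; 2 have NULL category.

SQL:
SELECT a.name, b.name AS category
FROM products a
LEFT JOIN categories b ON a.category_id = b.id

Result:
name     | category
---------+---------
Pen      | Outdoor 
Phone    | NULL    
Notebook | Toys    
Monitor  | Outdoor 
Lamp     | Books   
Speaker  | Outdoor 
Charger  | NULL    


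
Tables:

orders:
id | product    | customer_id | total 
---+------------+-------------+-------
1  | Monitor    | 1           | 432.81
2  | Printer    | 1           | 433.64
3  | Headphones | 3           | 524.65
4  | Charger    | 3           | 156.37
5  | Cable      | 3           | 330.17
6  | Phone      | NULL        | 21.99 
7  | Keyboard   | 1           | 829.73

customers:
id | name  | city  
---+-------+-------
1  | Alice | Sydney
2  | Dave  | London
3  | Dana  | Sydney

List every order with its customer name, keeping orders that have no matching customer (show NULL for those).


LEFT JOIN keeps every row from orders (the left table); where customer_id has no match in customers, the customer columns become NULL. Walk through each order:
  - order 1 (Monitor): customer_id=1 -> matches Alice
  - order 2 (Printer): customer_id=1 -> matches Alice
  - order 3 (Headphones): customer_id=3 -> matches Dana
  - order 4 (Charger): customer_id=3 -> matches Dana
  - order 5 (Cable): customer_id=3 -> matches Dana
  - order 6 (Phone): customer_id=NULL, no match -> kept with NULL
  - order 7 (Keyboard): customer_id=1 -> matches Alice
All 7 rows appear; 1 has NULL customer.

SQL:
SELECT a.product, b.name AS customer
FROM orders a
LEFT JOIN customers b ON a.customer_id = b.id

Result:
product    | customer
-----------+---------
Monitor    | Alice   
Printer    | Alice   
Headphones | Dana    
Charger    | Dana    
Cable      | Dana    
Phone      | NULL    
Keyboard   | Alice   


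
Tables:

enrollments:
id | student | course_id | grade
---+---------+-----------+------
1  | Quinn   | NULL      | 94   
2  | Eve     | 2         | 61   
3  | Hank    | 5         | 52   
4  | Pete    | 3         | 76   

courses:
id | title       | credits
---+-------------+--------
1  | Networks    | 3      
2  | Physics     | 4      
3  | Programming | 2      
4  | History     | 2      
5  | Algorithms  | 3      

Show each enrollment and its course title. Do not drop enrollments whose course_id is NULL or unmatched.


LEFT JOIN keeps every row from enrollments (the left table); where course_id has no match in courses, the course columns become NULL. Walk through each enrollment:
  - enrollment 1 (Quinn): course_id=NULL, no match -> kept with NULL
  - enrollment 2 (Eve): course_id=2 -> matches Physics
  - enrollment 3 (Hank): course_id=5 -> matches Algorithms
  - enrollment 4 (Pete): course_id=3 -> matches Programming
All 4 rows appear; 1 has NULL course.

SQL:
SELECT a.student, b.title AS course
FROM enrollments a
LEFT JOIN courses b ON a.course_id = b.id

Result:
student | course     
--------+------------
Quinn   | NULL       
Eve     | Physics    
Hank    | Algorithms 
Pete    | Programming


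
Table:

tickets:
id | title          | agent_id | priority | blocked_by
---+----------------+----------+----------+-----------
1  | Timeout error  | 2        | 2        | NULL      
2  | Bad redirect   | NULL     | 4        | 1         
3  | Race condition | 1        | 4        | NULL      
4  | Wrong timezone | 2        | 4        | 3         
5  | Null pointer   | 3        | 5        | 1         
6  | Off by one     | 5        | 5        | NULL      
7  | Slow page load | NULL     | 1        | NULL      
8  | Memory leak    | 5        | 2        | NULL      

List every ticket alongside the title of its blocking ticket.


This is a self-join: tickets is joined to a second copy of itself, matching each row's blocked_by to another row's id. Use LEFT JOIN so rows with blocked_by=NULL are kept.
  - ticket 1 (Timeout error): blocked_by=NULL -> NULL
  - ticket 2 (Bad redirect): blocked_by=1 -> Timeout error
  - ticket 3 (Race condition): blocked_by=NULL -> NULL
  - ticket 4 (Wrong timezone): blocked_by=3 -> Race condition
  - ticket 5 (Null pointer): blocked_by=1 -> Timeout error
  - ticket 6 (Off by one): blocked_by=NULL -> NULL
  - ticket 7 (Slow page load): blocked_by=NULL -> NULL
  - ticket 8 (Memory leak): blocked_by=NULL -> NULL

SQL:
SELECT a.title AS item, b.title AS blocked_by
FROM tickets a
LEFT JOIN tickets b ON a.blocked_by = b.id

Result:
item           | blocked_by    
---------------+---------------
Timeout error  | NULL          
Bad redirect   | Timeout error 
Race condition | NULL          
Wrong timezone | Race condition
Null pointer   | Timeout error 
Off by one     | NULL          
Slow page load | NULL          
Memory leak    | NULL          


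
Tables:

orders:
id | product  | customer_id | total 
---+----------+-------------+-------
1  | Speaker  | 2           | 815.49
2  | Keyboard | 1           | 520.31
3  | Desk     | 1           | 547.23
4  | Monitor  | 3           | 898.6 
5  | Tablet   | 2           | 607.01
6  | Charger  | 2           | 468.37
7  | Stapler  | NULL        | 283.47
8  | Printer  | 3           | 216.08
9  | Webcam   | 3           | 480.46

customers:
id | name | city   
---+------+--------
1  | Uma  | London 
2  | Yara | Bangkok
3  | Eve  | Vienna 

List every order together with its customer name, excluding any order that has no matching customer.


INNER JOIN keeps only orders rows whose customer_id matches an id in customers. Walk through each order:
  - order 1 (Speaker): customer_id=2 -> matches Yara
  - order 2 (Keyboard): customer_id=1 -> matches Uma
  - order 3 (Desk): customer_id=1 -> matches Uma
  - order 4 (Monitor): customer_id=3 -> matches Eve
  - order 5 (Tablet): customer_id=2 -> matches Yara
  - order 6 (Charger): customer_id=2 -> matches Yara
  - order 7 (Stapler): customer_id=NULL, no match -> dropped
  - order 8 (Printer): customer_id=3 -> matches Eve
  - order 9 (Webcam): customer_id=3 -> matches Eve
So 1 of 9 rows is dropped.

SQL:
SELECT a.product, b.name AS customer
FROM orders a
INNER JOIN customers b ON a.customer_id = b.id

Result:
product  | customer
---------+---------
Speaker  | Yara    
Keyboard | Uma     
Desk     | Uma     
Monitor  | Eve     
Tablet   | Yara    
Charger  | Yara    
Printer  | Eve     
Webcam   | Eve     


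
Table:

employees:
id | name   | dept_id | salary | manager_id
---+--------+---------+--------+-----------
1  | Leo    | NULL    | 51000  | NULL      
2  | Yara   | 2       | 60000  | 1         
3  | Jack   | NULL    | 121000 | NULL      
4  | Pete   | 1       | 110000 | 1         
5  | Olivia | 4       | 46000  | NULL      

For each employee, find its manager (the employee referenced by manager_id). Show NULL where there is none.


This is a self-join: employees is joined to a second copy of itself, matching each row's manager_id to another row's id. Use LEFT JOIN so rows with manager_id=NULL are kept.
  - employee 1 (Leo): manager_id=NULL -> NULL
  - employee 2 (Yara): manager_id=1 -> Leo
  - employee 3 (Jack): manager_id=NULL -> NULL
  - employee 4 (Pete): manager_id=1 -> Leo
  - employee 5 (Olivia): manager_id=NULL -> NULL

SQL:
SELECT a.name AS item, b.name AS manager
FROM employees a
LEFT JOIN employees b ON a.manager_id = b.id

Result:
item   | manager
-------+--------
Leo    | NULL   
Yara   | Leo    
Jack   | NULL   
Pete   | Leo    
Olivia | NULL   


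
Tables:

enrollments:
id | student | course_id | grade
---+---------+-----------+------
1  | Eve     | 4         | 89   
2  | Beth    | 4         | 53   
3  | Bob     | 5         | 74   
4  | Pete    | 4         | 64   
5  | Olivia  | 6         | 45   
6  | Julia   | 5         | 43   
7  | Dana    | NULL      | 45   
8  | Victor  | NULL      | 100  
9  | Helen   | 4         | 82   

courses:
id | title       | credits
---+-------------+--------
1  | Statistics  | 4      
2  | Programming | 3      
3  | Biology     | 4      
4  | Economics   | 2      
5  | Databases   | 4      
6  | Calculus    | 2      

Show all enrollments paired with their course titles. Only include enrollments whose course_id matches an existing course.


INNER JOIN keeps only enrollments rows whose course_id matches an id in courses. Walk through each enrollment:
  - enrollment 1 (Eve): course_id=4 -> matches Economics
  - enrollment 2 (Beth): course_id=4 -> matches Economics
  - enrollment 3 (Bob): course_id=5 -> matches Databases
  - enrollment 4 (Pete): course_id=4 -> matches Economics
  - enrollment 5 (Olivia): course_id=6 -> matches Calculus
  - enrollment 6 (Julia): course_id=5 -> matches Databases
  - enrollment 7 (Dana): course_id=NULL, no match -> dropped
  - enrollment 8 (Victor): course_id=NULL, no match -> dropped
  - enrollment 9 (Helen): course_id=4 -> matches Economics
So 2 of 9 rows are dropped.

SQL:
SELECT a.student, b.title AS course
FROM enrollments a
INNER JOIN courses b ON a.course_id = b.id

Result:
student | course   
--------+----------
Eve     | Economics
Beth    | Economics
Bob     | Databases
Pete    | Economics
Olivia  | Calculus 
Julia   | Databases
Helen   | Economics


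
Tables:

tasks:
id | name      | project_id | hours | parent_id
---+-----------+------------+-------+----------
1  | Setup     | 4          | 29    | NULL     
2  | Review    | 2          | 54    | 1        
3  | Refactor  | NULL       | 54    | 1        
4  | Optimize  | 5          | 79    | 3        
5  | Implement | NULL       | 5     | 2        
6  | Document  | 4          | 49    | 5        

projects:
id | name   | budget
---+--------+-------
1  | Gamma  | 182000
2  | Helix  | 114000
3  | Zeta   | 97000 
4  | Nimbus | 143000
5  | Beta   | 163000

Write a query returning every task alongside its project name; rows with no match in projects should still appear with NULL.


LEFT JOIN keeps every row from tasks (the left table); where project_id has no match in projects, the project columns become NULL. Walk through each task:
  - task 1 (Setup): project_id=4 -> matches Nimbus
  - task 2 (Review): project_id=2 -> matches Helix
  - task 3 (Refactor): project_id=NULL, no match -> kept with NULL
  - task 4 (Optimize): project_id=5 -> matches Beta
  - task 5 (Implement): project_id=NULL, no match -> kept with NULL
  - task 6 (Document): project_id=4 -> matches Nimbus
All 6 rows appear; 2 have NULL project.

SQL:
SELECT a.name, b.name AS project
FROM tasks a
LEFT JOIN projects b ON a.project_id = b.id

Result:
name      | project
----------+--------
Setup     | Nimbus 
Review    | Helix  
Refactor  | NULL   
Optimize  | Beta   
Implement | NULL   
Document  | Nimbus 


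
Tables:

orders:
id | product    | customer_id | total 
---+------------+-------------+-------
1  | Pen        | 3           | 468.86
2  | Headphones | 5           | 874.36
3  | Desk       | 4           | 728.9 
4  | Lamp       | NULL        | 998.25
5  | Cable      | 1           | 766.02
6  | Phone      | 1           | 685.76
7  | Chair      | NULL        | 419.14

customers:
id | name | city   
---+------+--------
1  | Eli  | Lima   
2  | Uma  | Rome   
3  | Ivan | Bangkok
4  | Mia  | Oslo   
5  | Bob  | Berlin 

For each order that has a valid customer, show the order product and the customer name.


INNER JOIN keeps only orders rows whose customer_id matches an id in customers. Walk through each order:
  - order 1 (Pen): customer_id=3 -> matches Ivan
  - order 2 (Headphones): customer_id=5 -> matches Bob
  - order 3 (Desk): customer_id=4 -> matches Mia
  - order 4 (Lamp): customer_id=NULL, no match -> dropped
  - order 5 (Cable): customer_id=1 -> matches Eli
  - order 6 (Phone): customer_id=1 -> matches Eli
  - order 7 (Chair): customer_id=NULL, no match -> dropped
So 2 of 7 rows are dropped.

SQL:
SELECT a.product, b.name AS customer
FROM orders a
INNER JOIN customers b ON a.customer_id = b.id

Result:
product    | customer
-----------+---------
Pen        | Ivan    
Headphones | Bob     
Desk       | Mia     
Cable      | Eli     
Phone      | Eli     


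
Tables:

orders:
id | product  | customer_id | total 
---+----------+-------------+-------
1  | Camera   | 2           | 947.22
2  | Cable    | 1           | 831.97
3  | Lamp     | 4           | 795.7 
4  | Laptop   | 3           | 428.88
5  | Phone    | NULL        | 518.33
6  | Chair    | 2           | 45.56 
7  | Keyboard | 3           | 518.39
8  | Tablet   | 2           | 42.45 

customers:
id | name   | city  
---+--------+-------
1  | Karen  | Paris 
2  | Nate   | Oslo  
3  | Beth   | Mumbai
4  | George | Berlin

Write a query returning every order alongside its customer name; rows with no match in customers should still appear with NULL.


LEFT JOIN keeps every row from orders (the left table); where customer_id has no match in customers, the customer columns become NULL. Walk through each order:
  - order 1 (Camera): customer_id=2 -> matches Nate
  - order 2 (Cable): customer_id=1 -> matches Karen
  - order 3 (Lamp): customer_id=4 -> matches George
  - order 4 (Laptop): customer_id=3 -> matches Beth
  - order 5 (Phone): customer_id=NULL, no match -> kept with NULL
  - order 6 (Chair): customer_id=2 -> matches Nate
  - order 7 (Keyboard): customer_id=3 -> matches Beth
  - order 8 (Tablet): customer_id=2 -> matches Nate
All 8 rows appear; 1 has NULL customer.

SQL:
SELECT a.product, b.name AS customer
FROM orders a
LEFT JOIN customers b ON a.customer_id = b.id

Result:
product  | customer
---------+---------
Camera   | Nate    
Cable    | Karen   
Lamp     | George  
Laptop   | Beth    
Phone    | NULL    
Chair    | Nate    
Keyboard | Beth    
Tablet   | Nate    


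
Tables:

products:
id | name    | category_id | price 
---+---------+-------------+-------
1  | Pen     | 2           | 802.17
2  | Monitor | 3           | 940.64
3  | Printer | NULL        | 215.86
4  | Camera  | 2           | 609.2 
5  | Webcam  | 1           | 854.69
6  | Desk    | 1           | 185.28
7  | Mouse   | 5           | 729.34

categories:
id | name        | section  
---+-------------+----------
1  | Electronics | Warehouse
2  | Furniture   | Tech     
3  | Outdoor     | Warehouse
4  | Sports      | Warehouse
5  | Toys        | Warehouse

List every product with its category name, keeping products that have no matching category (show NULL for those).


LEFT JOIN keeps every row from products (the left table); where category_id has no match in categories, the category columns become NULL. Walk through each product:
  - product 1 (Pen): category_id=2 -> matches Furniture
  - product 2 (Monitor): category_id=3 -> matches Outdoor
  - product 3 (Printer): category_id=NULL, no match -> kept with NULL
  - product 4 (Camera): category_id=2 -> matches Furniture
  - product 5 (Webcam): category_id=1 -> matches Electronics
  - product 6 (Desk): category_id=1 -> matches Electronics
  - product 7 (Mouse): category_id=5 -> matches Toys
All 7 rows appear; 1 has NULL category.

SQL:
SELECT a.name, b.name AS category
FROM products a
LEFT JOIN categories b ON a.category_id = b.id

Result:
name    | category   
--------+------------
Pen     | Furniture  
Monitor | Outdoor    
Printer | NULL       
Camera  | Furniture  
Webcam  | Electronics
Desk    | Electronics
Mouse   | Toys       


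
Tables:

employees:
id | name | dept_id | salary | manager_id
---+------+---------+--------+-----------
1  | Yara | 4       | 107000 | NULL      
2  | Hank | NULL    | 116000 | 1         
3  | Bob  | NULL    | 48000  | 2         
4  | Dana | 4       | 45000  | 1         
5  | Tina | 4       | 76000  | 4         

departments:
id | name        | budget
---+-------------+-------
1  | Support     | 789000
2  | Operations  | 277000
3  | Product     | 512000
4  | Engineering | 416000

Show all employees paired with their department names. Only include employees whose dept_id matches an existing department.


INNER JOIN keeps only employees rows whose dept_id matches an id in departments. Walk through each employee:
  - employee 1 (Yara): dept_id=4 -> matches Engineering
  - employee 2 (Hank): dept_id=NULL, no match -> dropped
  - employee 3 (Bob): dept_id=NULL, no match -> dropped
  - employee 4 (Dana): dept_id=4 -> matches Engineering
  - employee 5 (Tina): dept_id=4 -> matches Engineering
So 2 of 5 rows are dropped.

SQL:
SELECT a.name, b.name AS department
FROM employees a
INNER JOIN departments b ON a.dept_id = b.id

Result:
name | department 
-----+------------
Yara | Engineering
Dana | Engineering
Tina | Engineering


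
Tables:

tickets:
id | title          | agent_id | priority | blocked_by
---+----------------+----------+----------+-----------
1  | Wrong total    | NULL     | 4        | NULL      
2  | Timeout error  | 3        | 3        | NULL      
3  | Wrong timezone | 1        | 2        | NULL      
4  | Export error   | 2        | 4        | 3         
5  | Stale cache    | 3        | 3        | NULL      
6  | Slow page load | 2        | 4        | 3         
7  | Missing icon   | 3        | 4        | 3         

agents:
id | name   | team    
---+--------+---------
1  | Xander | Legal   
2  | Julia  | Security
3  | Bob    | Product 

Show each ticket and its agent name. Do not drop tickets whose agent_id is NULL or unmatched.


LEFT JOIN keeps every row from tickets (the left table); where agent_id has no match in agents, the agent columns become NULL. Walk through each ticket:
  - ticket 1 (Wrong total): agent_id=NULL, no match -> kept with NULL
  - ticket 2 (Timeout error): agent_id=3 -> matches Bob
  - ticket 3 (Wrong timezone): agent_id=1 -> matches Xander
  - ticket 4 (Export error): agent_id=2 -> matches Julia
  - ticket 5 (Stale cache): agent_id=3 -> matches Bob
  - ticket 6 (Slow page load): agent_id=2 -> matches Julia
  - ticket 7 (Missing icon): agent_id=3 -> matches Bob
All 7 rows appear; 1 has NULL agent.

SQL:
SELECT a.title, b.name AS agent
FROM tickets a
LEFT JOIN agents b ON a.agent_id = b.id

Result:
title          | agent 
---------------+-------
Wrong total    | NULL  
Timeout error  | Bob   
Wrong timezone | Xander
Export error   | Julia 
Stale cache    | Bob   
Slow page load | Julia 
Missing icon   | Bob   


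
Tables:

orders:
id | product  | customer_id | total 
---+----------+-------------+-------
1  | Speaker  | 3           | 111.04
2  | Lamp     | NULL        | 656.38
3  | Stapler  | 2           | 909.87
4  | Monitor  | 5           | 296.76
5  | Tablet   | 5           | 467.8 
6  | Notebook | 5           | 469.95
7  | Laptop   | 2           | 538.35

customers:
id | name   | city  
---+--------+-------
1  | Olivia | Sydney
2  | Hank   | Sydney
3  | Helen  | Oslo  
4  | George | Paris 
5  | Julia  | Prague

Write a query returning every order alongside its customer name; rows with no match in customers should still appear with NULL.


LEFT JOIN keeps every row from orders (the left table); where customer_id has no match in customers, the customer columns become NULL. Walk through each order:
  - order 1 (Speaker): customer_id=3 -> matches Helen
  - order 2 (Lamp): customer_id=NULL, no match -> kept with NULL
  - order 3 (Stapler): customer_id=2 -> matches Hank
  - order 4 (Monitor): customer_id=5 -> matches Julia
  - order 5 (Tablet): customer_id=5 -> matches Julia
  - order 6 (Notebook): customer_id=5 -> matches Julia
  - order 7 (Laptop): customer_id=2 -> matches Hank
All 7 rows appear; 1 has NULL customer.

SQL:
SELECT a.product, b.name AS customer
FROM orders a
LEFT JOIN customers b ON a.customer_id = b.id

Result:
product  | customer
---------+---------
Speaker  | Helen   
Lamp     | NULL    
Stapler  | Hank    
Monitor  | Julia   
Tablet   | Julia   
Notebook | Julia   
Laptop   | Hank    


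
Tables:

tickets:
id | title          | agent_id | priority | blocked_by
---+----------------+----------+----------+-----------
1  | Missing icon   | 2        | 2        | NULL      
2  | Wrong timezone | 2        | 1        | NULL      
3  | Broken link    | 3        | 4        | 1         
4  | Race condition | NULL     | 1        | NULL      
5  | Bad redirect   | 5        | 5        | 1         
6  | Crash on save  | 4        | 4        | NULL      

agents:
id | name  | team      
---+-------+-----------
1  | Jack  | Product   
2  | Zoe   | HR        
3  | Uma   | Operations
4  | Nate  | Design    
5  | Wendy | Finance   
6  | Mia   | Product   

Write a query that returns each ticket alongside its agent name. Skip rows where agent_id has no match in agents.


INNER JOIN keeps only tickets rows whose agent_id matches an id in agents. Walk through each ticket:
  - ticket 1 (Missing icon): agent_id=2 -> matches Zoe
  - ticket 2 (Wrong timezone): agent_id=2 -> matches Zoe
  - ticket 3 (Broken link): agent_id=3 -> matches Uma
  - ticket 4 (Race condition): agent_id=NULL, no match -> dropped
  - ticket 5 (Bad redirect): agent_id=5 -> matches Wendy
  - ticket 6 (Crash on save): agent_id=4 -> matches Nate
So 1 of 6 rows is dropped.

SQL:
SELECT a.title, b.name AS agent
FROM tickets a
INNER JOIN agents b ON a.agent_id = b.id

Result:
title          | agent
---------------+------
Missing icon   | Zoe  
Wrong timezone | Zoe  
Broken link    | Uma  
Bad redirect   | Wendy
Crash on save  | Nate 


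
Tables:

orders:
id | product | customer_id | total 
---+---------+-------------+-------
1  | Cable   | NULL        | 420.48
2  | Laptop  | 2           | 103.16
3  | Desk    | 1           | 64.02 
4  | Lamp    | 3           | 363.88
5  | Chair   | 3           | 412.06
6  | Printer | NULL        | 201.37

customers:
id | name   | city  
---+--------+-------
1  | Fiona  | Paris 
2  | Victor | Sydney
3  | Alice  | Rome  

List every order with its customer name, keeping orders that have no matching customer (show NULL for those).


LEFT JOIN keeps every row from orders (the left table); where customer_id has no match in customers, the customer columns become NULL. Walk through each order:
  - order 1 (Cable): customer_id=NULL, no match -> kept with NULL
  - order 2 (Laptop): customer_id=2 -> matches Victor
  - order 3 (Desk): customer_id=1 -> matches Fiona
  - order 4 (Lamp): customer_id=3 -> matches Alice
  - order 5 (Chair): customer_id=3 -> matches Alice
  - order 6 (Printer): customer_id=NULL, no match -> kept with NULL
All 6 rows appear; 2 have NULL customer.

SQL:
SELECT a.product, b.name AS customer
FROM orders a
LEFT JOIN customers b ON a.customer_id = b.id

Result:
product | customer
--------+---------
Cable   | NULL    
Laptop  | Victor  
Desk    | Fiona   
Lamp    | Alice   
Chair   | Alice   
Printer | NULL    


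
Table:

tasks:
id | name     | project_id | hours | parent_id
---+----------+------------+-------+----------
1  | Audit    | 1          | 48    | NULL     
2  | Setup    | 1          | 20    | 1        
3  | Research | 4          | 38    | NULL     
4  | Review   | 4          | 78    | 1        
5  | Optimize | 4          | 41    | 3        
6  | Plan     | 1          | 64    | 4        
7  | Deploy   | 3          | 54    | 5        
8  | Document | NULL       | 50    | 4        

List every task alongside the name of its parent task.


This is a self-join: tasks is joined to a second copy of itself, matching each row's parent_id to another row's id. Use LEFT JOIN so rows with parent_id=NULL are kept.
  - task 1 (Audit): parent_id=NULL -> NULL
  - task 2 (Setup): parent_id=1 -> Audit
  - task 3 (Research): parent_id=NULL -> NULL
  - task 4 (Review): parent_id=1 -> Audit
  - task 5 (Optimize): parent_id=3 -> Research
  - task 6 (Plan): parent_id=4 -> Review
  - task 7 (Deploy): parent_id=5 -> Optimize
  - task 8 (Document): parent_id=4 -> Review

SQL:
SELECT a.name AS item, b.name AS parent
FROM tasks a
LEFT JOIN tasks b ON a.parent_id = b.id

Result:
item     | parent  
---------+---------
Audit    | NULL    
Setup    | Audit   
Research | NULL    
Review   | Audit   
Optimize | Research
Plan     | Review  
Deploy   | Optimize
Document | Review  


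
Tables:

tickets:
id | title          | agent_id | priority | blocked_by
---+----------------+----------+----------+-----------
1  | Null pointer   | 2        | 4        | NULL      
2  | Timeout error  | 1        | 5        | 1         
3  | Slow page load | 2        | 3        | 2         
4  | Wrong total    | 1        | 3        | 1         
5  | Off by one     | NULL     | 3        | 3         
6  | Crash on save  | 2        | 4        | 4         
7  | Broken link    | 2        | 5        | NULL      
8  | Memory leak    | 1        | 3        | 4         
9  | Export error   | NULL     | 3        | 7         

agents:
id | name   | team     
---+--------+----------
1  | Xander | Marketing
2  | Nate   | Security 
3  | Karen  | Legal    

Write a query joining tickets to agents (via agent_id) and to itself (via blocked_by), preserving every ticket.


Two LEFT JOINs from the same base table tickets: one to agents via agent_id, one to tickets itself via blocked_by. Both are LEFT so every ticket is preserved.
Match against agents:
  - ticket 1 (Null pointer): agent_id=2 -> matches Nate
  - ticket 2 (Timeout error): agent_id=1 -> matches Xander
  - ticket 3 (Slow page load): agent_id=2 -> matches Nate
  - ticket 4 (Wrong total): agent_id=1 -> matches Xander
  - ticket 5 (Off by one): agent_id=NULL, no match -> kept with NULL
  - ticket 6 (Crash on save): agent_id=2 -> matches Nate
  - ticket 7 (Broken link): agent_id=2 -> matches Nate
  - ticket 8 (Memory leak): agent_id=1 -> matches Xander
  - ticket 9 (Export error): agent_id=NULL, no match -> kept with NULL
Match against tickets (self):
  - ticket 1 (Null pointer): blocked_by=NULL -> NULL
  - ticket 2 (Timeout error): blocked_by=1 -> Null pointer
  - ticket 3 (Slow page load): blocked_by=2 -> Timeout error
  - ticket 4 (Wrong total): blocked_by=1 -> Null pointer
  - ticket 5 (Off by one): blocked_by=3 -> Slow page load
  - ticket 6 (Crash on save): blocked_by=4 -> Wrong total
  - ticket 7 (Broken link): blocked_by=NULL -> NULL
  - ticket 8 (Memory leak): blocked_by=4 -> Wrong total
  - ticket 9 (Export error): blocked_by=7 -> Broken link

SQL:
SELECT a.title, b.name AS agent, c.title AS blocked_by
FROM tickets a
LEFT JOIN agents b ON a.agent_id = b.id
LEFT JOIN tickets c ON a.blocked_by = c.id

Result:
title          | agent  | blocked_by    
---------------+--------+---------------
Null pointer   | Nate   | NULL          
Timeout error  | Xander | Null pointer  
Slow page load | Nate   | Timeout error 
Wrong total    | Xander | Null pointer  
Off by one     | NULL   | Slow page load
Crash on save  | Nate   | Wrong total   
Broken link    | Nate   | NULL          
Memory leak    | Xander | Wrong total   
Export error   | NULL   | Broken link   


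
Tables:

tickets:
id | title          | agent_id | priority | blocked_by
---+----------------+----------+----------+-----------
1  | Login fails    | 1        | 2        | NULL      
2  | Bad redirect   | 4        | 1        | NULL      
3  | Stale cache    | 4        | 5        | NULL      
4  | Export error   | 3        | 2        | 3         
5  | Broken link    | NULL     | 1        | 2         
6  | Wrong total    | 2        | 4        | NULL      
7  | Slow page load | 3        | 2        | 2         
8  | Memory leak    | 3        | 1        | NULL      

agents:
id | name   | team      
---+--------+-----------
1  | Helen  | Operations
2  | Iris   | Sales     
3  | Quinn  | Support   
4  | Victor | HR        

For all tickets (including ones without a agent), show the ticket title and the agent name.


LEFT JOIN keeps every row from tickets (the left table); where agent_id has no match in agents, the agent columns become NULL. Walk through each ticket:
  - ticket 1 (Login fails): agent_id=1 -> matches Helen
  - ticket 2 (Bad redirect): agent_id=4 -> matches Victor
  - ticket 3 (Stale cache): agent_id=4 -> matches Victor
  - ticket 4 (Export error): agent_id=3 -> matches Quinn
  - ticket 5 (Broken link): agent_id=NULL, no match -> kept with NULL
  - ticket 6 (Wrong total): agent_id=2 -> matches Iris
  - ticket 7 (Slow page load): agent_id=3 -> matches Quinn
  - ticket 8 (Memory leak): agent_id=3 -> matches Quinn
All 8 rows appear; 1 has NULL agent.

SQL:
SELECT a.title, b.name AS agent
FROM tickets a
LEFT JOIN agents b ON a.agent_id = b.id

Result:
title          | agent 
---------------+-------
Login fails    | Helen 
Bad redirect   | Victor
Stale cache    | Victor
Export error   | Quinn 
Broken link    | NULL  
Wrong total    | Iris  
Slow page load | Quinn 
Memory leak    | Quinn 


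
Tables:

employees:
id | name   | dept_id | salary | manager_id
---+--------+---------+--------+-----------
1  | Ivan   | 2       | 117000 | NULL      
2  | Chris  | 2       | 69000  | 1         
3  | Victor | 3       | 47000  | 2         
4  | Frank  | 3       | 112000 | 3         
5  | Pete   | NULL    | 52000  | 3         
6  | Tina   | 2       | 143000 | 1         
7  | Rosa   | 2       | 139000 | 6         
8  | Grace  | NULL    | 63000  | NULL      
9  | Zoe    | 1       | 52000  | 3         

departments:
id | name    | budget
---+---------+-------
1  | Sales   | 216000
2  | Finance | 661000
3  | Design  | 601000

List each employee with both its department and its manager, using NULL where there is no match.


Two LEFT JOINs from the same base table employees: one to departments via dept_id, one to employees itself via manager_id. Both are LEFT so every employee is preserved.
Match against departments:
  - employee 1 (Ivan): dept_id=2 -> matches Finance
  - employee 2 (Chris): dept_id=2 -> matches Finance
  - employee 3 (Victor): dept_id=3 -> matches Design
  - employee 4 (Frank): dept_id=3 -> matches Design
  - employee 5 (Pete): dept_id=NULL, no match -> kept with NULL
  - employee 6 (Tina): dept_id=2 -> matches Finance
  - employee 7 (Rosa): dept_id=2 -> matches Finance
  - employee 8 (Grace): dept_id=NULL, no match -> kept with NULL
  - employee 9 (Zoe): dept_id=1 -> matches Sales
Match against employees (self):
  - employee 1 (Ivan): manager_id=NULL -> NULL
  - employee 2 (Chris): manager_id=1 -> Ivan
  - employee 3 (Victor): manager_id=2 -> Chris
  - employee 4 (Frank): manager_id=3 -> Victor
  - employee 5 (Pete): manager_id=3 -> Victor
  - employee 6 (Tina): manager_id=1 -> Ivan
  - employee 7 (Rosa): manager_id=6 -> Tina
  - employee 8 (Grace): manager_id=NULL -> NULL
  - employee 9 (Zoe): manager_id=3 -> Victor

SQL:
SELECT a.name, b.name AS department, c.name AS manager
FROM employees a
LEFT JOIN departments b ON a.dept_id = b.id
LEFT JOIN employees c ON a.manager_id = c.id

Result:
name   | department | manager
-------+------------+--------
Ivan   | Finance    | NULL   
Chris  | Finance    | Ivan   
Victor | Design     | Chris  
Frank  | Design     | Victor 
Pete   | NULL       | Victor 
Tina   | Finance    | Ivan   
Rosa   | Finance    | Tina   
Grace  | NULL       | NULL   
Zoe    | Sales      | Victor 


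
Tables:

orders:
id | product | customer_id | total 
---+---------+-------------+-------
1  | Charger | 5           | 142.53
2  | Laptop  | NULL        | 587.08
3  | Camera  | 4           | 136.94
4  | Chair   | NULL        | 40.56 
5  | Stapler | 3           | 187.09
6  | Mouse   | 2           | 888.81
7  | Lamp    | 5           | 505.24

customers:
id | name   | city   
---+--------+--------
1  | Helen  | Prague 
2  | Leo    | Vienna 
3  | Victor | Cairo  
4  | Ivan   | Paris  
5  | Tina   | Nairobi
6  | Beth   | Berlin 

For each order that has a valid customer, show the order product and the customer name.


INNER JOIN keeps only orders rows whose customer_id matches an id in customers. Walk through each order:
  - order 1 (Charger): customer_id=5 -> matches Tina
  - order 2 (Laptop): customer_id=NULL, no match -> dropped
  - order 3 (Camera): customer_id=4 -> matches Ivan
  - order 4 (Chair): customer_id=NULL, no match -> dropped
  - order 5 (Stapler): customer_id=3 -> matches Victor
  - order 6 (Mouse): customer_id=2 -> matches Leo
  - order 7 (Lamp): customer_id=5 -> matches Tina
So 2 of 7 rows are dropped.

SQL:
SELECT a.product, b.name AS customer
FROM orders a
INNER JOIN customers b ON a.customer_id = b.id

Result:
product | customer
--------+---------
Charger | Tina    
Camera  | Ivan    
Stapler | Victor  
Mouse   | Leo     
Lamp    | Tina    


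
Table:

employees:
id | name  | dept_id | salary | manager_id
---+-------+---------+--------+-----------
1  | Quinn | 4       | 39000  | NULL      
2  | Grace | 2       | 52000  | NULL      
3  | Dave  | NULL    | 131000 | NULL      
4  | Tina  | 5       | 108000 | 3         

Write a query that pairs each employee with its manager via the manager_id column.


This is a self-join: employees is joined to a second copy of itself, matching each row's manager_id to another row's id. Use LEFT JOIN so rows with manager_id=NULL are kept.
  - employee 1 (Quinn): manager_id=NULL -> NULL
  - employee 2 (Grace): manager_id=NULL -> NULL
  - employee 3 (Dave): manager_id=NULL -> NULL
  - employee 4 (Tina): manager_id=3 -> Dave

SQL:
SELECT a.name AS item, b.name AS manager
FROM employees a
LEFT JOIN employees b ON a.manager_id = b.id

Result:
item  | manager
------+--------
Quinn | NULL   
Grace | NULL   
Dave  | NULL   
Tina  | Dave   


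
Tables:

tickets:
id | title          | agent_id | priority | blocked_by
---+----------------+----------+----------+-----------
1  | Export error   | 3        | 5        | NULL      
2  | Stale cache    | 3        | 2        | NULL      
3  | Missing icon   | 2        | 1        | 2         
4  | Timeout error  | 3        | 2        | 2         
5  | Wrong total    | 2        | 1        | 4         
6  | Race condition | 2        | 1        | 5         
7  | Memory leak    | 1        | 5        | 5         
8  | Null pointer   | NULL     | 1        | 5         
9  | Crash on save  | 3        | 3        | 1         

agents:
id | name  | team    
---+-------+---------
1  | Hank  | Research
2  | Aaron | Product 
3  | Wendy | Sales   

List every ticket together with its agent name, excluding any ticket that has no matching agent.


INNER JOIN keeps only tickets rows whose agent_id matches an id in agents. Walk through each ticket:
  - ticket 1 (Export error): agent_id=3 -> matches Wendy
  - ticket 2 (Stale cache): agent_id=3 -> matches Wendy
  - ticket 3 (Missing icon): agent_id=2 -> matches Aaron
  - ticket 4 (Timeout error): agent_id=3 -> matches Wendy
  - ticket 5 (Wrong total): agent_id=2 -> matches Aaron
  - ticket 6 (Race condition): agent_id=2 -> matches Aaron
  - ticket 7 (Memory leak): agent_id=1 -> matches Hank
  - ticket 8 (Null pointer): agent_id=NULL, no match -> dropped
  - ticket 9 (Crash on save): agent_id=3 -> matches Wendy
So 1 of 9 rows is dropped.

SQL:
SELECT a.title, b.name AS agent
FROM tickets a
INNER JOIN agents b ON a.agent_id = b.id

Result:
title          | agent
---------------+------
Export error   | Wendy
Stale cache    | Wendy
Missing icon   | Aaron
Timeout error  | Wendy
Wrong total    | Aaron
Race condition | Aaron
Memory leak    | Hank 
Crash on save  | Wendy


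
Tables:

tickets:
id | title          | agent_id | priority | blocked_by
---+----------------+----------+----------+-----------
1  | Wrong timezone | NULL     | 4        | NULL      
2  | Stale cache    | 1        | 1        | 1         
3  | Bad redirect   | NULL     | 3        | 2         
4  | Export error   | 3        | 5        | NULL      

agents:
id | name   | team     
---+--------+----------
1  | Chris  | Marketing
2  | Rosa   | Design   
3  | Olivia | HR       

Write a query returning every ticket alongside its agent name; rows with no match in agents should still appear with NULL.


LEFT JOIN keeps every row from tickets (the left table); where agent_id has no match in agents, the agent columns become NULL. Walk through each ticket:
  - ticket 1 (Wrong timezone): agent_id=NULL, no match -> kept with NULL
  - ticket 2 (Stale cache): agent_id=1 -> matches Chris
  - ticket 3 (Bad redirect): agent_id=NULL, no match -> kept with NULL
  - ticket 4 (Export error): agent_id=3 -> matches Olivia
All 4 rows appear; 2 have NULL agent.

SQL:
SELECT a.title, b.name AS agent
FROM tickets a
LEFT JOIN agents b ON a.agent_id = b.id

Result:
title          | agent 
---------------+-------
Wrong timezone | NULL  
Stale cache    | Chris 
Bad redirect   | NULL  
Export error   | Olivia
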